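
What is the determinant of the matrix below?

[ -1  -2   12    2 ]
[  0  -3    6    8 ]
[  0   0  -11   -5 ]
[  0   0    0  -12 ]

The determinant is 396.

The matrix is upper triangular, so the determinant is the product of the diagonal entries:
det = (-1) · (-3) · (-11) · (-12) = 396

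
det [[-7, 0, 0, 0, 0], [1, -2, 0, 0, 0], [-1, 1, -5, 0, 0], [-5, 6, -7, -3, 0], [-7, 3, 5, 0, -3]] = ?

-630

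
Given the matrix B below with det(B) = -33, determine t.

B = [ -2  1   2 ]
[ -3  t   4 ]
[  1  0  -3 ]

Expanding along the row containing t, det(B) is linear in t: det(B) = (4)·t + (-5).
Set (4)·t + (-5) = -33  ⇒  (4)·t = -28  ⇒  t = -7.

t = -7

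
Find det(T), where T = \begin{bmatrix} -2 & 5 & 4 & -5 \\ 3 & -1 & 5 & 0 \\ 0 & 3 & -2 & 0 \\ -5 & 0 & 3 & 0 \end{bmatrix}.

Expand along column 4 (it has 3 zeros):
  − (-5) · M_14   where M_14 = det([3 -1 5; 0 3 -2; -5 0 3]) = 92
det = (-1)·(-5)·(92) = 460

|T| = 460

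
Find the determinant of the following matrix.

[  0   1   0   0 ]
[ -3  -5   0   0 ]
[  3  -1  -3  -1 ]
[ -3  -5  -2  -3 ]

21

The matrix is block lower-triangular with a 2×2 block and a 2×2 block on the diagonal, so its determinant equals the product of the determinants of the diagonal blocks.
det of the 2×2 block = 3
det of the 2×2 block = 7
det = (3)·(7) = 21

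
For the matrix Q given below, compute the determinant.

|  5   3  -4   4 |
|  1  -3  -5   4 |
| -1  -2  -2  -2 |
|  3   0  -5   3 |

Expand along row 4 (it has 1 zero):
  − (3) · M_41   where M_41 = det([3 -4 4; -3 -5 4; -2 -2 -2]) = 94
  − (-5) · M_43   where M_43 = det([5 3 4; 1 -3 4; -1 -2 -2]) = 44
  + (3) · M_44   where M_44 = det([5 3 -4; 1 -3 -5; -1 -2 -2]) = 21
det = (-1)·(3)·(94) + (-1)·(-5)·(44) + (+1)·(3)·(21) = 1

det(Q) = 1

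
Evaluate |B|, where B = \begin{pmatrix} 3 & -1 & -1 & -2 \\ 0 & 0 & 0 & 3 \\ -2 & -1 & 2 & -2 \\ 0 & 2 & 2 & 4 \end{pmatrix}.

|B| = -54

Expand along row 2 (it has 3 zeros):
  + (3) · M_24   where M_24 = det([3 -1 -1; -2 -1 2; 0 2 2]) = -18
det = (+1)·(3)·(-18) = -54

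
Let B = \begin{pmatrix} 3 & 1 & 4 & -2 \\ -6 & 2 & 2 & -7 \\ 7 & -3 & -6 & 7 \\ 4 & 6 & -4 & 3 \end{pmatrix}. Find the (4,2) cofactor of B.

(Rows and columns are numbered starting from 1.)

Delete row 4 and column 2; the remaining 3×3 submatrix is [3 4 -2; -6 2 -7; 7 -6 7].
Its determinant is -156.
The cofactor carries sign (−1)^(4+2) = +1, so C_{4,2} = +(-156) = -156.

The cofactor is -156.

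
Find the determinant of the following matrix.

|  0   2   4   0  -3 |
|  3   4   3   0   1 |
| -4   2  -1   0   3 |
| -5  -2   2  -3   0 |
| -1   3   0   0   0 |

681

Expand along column 4 (it has 4 zeros):
  + (-3) · M_44   where M_44 = det([0 2 4 -3; 3 4 3 1; -4 2 -1 3; -1 3 0 0]) = -227
det = (+1)·(-3)·(-227) = 681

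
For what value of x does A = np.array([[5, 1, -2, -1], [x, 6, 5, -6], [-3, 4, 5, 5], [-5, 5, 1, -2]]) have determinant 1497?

-2

Expanding along the row containing x, det(A) is linear in x: det(A) = (60)·x + (1617).
Set (60)·x + (1617) = 1497  ⇒  (60)·x = -120  ⇒  x = -2.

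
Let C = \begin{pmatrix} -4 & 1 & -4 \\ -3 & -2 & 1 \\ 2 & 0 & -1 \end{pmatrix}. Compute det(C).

Expand along row 3:
  + 2 · |1 -4; -2 1| = 2·(1 − 8) = -14
  + (-1) · |-4 1; -3 -2| = (-1)·(8 − (-3)) = -11
Sum: (-14) + (-11) = -25

det(C) = -25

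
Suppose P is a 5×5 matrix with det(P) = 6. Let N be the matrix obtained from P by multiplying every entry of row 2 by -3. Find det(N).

Scaling one row by -3 multiplies the determinant by -3.
det(N) = (-3)·(6) = -18

-18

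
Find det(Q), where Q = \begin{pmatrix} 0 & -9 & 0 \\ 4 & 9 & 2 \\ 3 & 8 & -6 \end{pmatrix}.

Expand along row 1:
  − (-9) · |4 2; 3 -6| = −(-9)·(-24 − 6) = -270

-270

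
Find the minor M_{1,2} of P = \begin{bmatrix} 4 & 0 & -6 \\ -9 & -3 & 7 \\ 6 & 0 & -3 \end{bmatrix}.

The minor is -15.

Delete row 1 and column 2; the remaining 2×2 submatrix is [-9 7; 6 -3].
Its determinant is (-9)·(-3) − 7·6 = -15.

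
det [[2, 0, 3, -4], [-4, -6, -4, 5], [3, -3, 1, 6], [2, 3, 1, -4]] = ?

The determinant is -243.

Expand along row 1 (it has 1 zero):
  + (2) · M_11   where M_11 = det([-6 -4 5; -3 1 6; 3 1 -4]) = 6
  + (3) · M_13   where M_13 = det([-4 -6 5; 3 -3 6; 2 3 -4]) = -45
  − (-4) · M_14   where M_14 = det([-4 -6 -4; 3 -3 1; 2 3 1]) = -30
det = (+1)·(2)·(6) + (+1)·(3)·(-45) + (-1)·(-4)·(-30) = -243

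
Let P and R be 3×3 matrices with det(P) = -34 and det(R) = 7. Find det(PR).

|PR| = -238

det(PR) = det(P)·det(R) = (-34)·(7) = -238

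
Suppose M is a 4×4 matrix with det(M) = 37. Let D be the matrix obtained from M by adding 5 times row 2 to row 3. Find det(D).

Adding a multiple of one row to another leaves the determinant unchanged.
det(D) = (1)·(37) = 37

|D| = 37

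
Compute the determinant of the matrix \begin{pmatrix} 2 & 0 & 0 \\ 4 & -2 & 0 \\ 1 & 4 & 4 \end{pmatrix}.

-16

The matrix is lower triangular, so the determinant is the product of the diagonal entries:
det = (2) · (-2) · (4) = -16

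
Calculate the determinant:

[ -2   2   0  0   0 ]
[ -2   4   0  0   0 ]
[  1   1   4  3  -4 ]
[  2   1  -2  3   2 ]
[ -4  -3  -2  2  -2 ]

The matrix is block lower-triangular with a 2×2 block and a 3×3 block on the diagonal, so its determinant equals the product of the determinants of the diagonal blocks.
det of the 2×2 block = -4
det of the 3×3 block = -72
det = (-4)·(-72) = 288

288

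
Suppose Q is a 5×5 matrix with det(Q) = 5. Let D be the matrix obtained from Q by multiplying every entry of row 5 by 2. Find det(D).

The determinant is 10.

Scaling one row by 2 multiplies the determinant by 2.
det(D) = (2)·(5) = 10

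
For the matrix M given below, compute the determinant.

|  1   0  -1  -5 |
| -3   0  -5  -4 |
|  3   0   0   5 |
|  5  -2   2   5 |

Expand along column 2 (it has 3 zeros):
  + (-2) · M_42   where M_42 = det([1 -1 -5; -3 -5 -4; 3 0 5]) = -103
det = (+1)·(-2)·(-103) = 206

206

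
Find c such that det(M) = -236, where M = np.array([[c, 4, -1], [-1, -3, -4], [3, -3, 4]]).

Expanding along the row containing c, det(M) is linear in c: det(M) = (-24)·c + (-44).
Set (-24)·c + (-44) = -236  ⇒  (-24)·c = -192  ⇒  c = 8.

c = 8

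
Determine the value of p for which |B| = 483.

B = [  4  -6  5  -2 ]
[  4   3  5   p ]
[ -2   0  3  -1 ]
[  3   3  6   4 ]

Expanding along the column containing p, det(B) is linear in p: det(B) = (-192)·p + (867).
Set (-192)·p + (867) = 483  ⇒  (-192)·p = -384  ⇒  p = 2.

p = 2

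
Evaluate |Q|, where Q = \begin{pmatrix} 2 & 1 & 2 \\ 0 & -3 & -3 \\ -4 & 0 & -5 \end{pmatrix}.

18

Expand along row 2:
  + (-3) · |2 2; -4 -5| = (-3)·(-10 − (-8)) = 6
  − (-3) · |2 1; -4 0| = −(-3)·(0 − (-4)) = 12
Sum: (6) + (12) = 18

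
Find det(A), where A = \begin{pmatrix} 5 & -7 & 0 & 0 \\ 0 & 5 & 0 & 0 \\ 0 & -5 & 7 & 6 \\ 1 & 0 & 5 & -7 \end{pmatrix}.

A is block lower-triangular with a 2×2 block and a 2×2 block on the diagonal, so its determinant equals the product of the determinants of the diagonal blocks.
det of the 2×2 block = 25
det of the 2×2 block = -79
det = (25)·(-79) = -1975

-1975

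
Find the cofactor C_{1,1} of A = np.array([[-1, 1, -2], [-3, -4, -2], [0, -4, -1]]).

-4

Delete row 1 and column 1; the remaining 2×2 submatrix is [-4 -2; -4 -1].
Its determinant is (-4)·(-1) − (-2)·(-4) = -4.
The cofactor carries sign (−1)^(1+1) = +1, so C_{1,1} = +(-4) = -4.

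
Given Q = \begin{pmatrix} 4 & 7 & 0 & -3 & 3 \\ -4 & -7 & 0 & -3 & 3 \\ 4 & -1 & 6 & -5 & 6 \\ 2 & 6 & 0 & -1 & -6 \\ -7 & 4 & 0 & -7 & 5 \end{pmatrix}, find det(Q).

det(Q) = 15660

Expand along column 3 (it has 4 zeros):
  + (6) · M_33   where M_33 = det([4 7 -3 3; -4 -7 -3 3; 2 6 -1 -6; -7 4 -7 5]) = 2610
det = (+1)·(6)·(2610) = 15660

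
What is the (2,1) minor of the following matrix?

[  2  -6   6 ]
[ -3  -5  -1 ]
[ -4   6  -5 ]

Delete row 2 and column 1; the remaining 2×2 submatrix is [-6 6; 6 -5].
Its determinant is (-6)·(-5) − 6·6 = -6.

-6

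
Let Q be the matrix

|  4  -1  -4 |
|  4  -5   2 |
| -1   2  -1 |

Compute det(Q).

Expand along row 1:
  + 4 · |-5 2; 2 -1| = 4·(5 − 4) = 4
  − (-1) · |4 2; -1 -1| = −(-1)·(-4 − (-2)) = -2
  + (-4) · |4 -5; -1 2| = (-4)·(8 − 5) = -12
Sum: (4) + (-2) + (-12) = -10

-10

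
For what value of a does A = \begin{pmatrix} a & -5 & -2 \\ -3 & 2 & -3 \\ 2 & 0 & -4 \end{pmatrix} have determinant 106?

Expanding along the column containing a, det(A) is linear in a: det(A) = (-8)·a + (98).
Set (-8)·a + (98) = 106  ⇒  (-8)·a = 8  ⇒  a = -1.

-1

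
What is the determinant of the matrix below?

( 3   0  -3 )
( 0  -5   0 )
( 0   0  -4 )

The determinant is 60.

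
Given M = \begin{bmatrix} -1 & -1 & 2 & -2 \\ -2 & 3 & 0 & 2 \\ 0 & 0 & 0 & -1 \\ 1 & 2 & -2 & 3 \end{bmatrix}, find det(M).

-4

Expand along row 3 (it has 3 zeros):
  − (-1) · M_34   where M_34 = det([-1 -1 2; -2 3 0; 1 2 -2]) = -4
det = (-1)·(-1)·(-4) = -4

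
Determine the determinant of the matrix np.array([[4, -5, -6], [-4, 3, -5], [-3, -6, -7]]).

-337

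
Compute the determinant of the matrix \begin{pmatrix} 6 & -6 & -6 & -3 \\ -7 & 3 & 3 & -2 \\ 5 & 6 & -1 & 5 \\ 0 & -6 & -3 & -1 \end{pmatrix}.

The determinant is 669.

Expand along row 4 (it has 1 zero):
  + (-6) · M_42   where M_42 = det([6 -6 -3; -7 3 -2; 5 -1 5]) = -48
  − (-3) · M_43   where M_43 = det([6 -6 -3; -7 3 -2; 5 6 5]) = 183
  + (-1) · M_44   where M_44 = det([6 -6 -6; -7 3 3; 5 6 -1]) = 168
det = (+1)·(-6)·(-48) + (-1)·(-3)·(183) + (+1)·(-1)·(168) = 669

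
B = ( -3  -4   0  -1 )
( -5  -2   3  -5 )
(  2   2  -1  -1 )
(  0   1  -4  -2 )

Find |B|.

129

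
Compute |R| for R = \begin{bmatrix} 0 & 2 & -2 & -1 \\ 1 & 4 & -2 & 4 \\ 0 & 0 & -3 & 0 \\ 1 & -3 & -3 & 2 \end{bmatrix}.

-33

Expand along row 3 (it has 3 zeros):
  + (-3) · M_33   where M_33 = det([0 2 -1; 1 4 4; 1 -3 2]) = 11
det = (+1)·(-3)·(11) = -33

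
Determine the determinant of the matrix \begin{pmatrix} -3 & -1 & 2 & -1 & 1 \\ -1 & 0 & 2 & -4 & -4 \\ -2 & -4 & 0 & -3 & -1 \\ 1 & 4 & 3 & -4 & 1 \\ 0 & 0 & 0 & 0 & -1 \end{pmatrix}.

3

Expand along row 5 (it has 4 zeros):
  + (-1) · M_55   where M_55 = det([-3 -1 2 -1; -1 0 2 -4; -2 -4 0 -3; 1 4 3 -4]) = -3
det = (+1)·(-1)·(-3) = 3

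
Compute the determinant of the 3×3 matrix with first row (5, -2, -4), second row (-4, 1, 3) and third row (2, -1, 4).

The determinant is -17.

Expand along column 1:
  + 5 · |1 3; -1 4| = 5·(4 − (-3)) = 35
  − (-4) · |-2 -4; -1 4| = −(-4)·(-8 − 4) = -48
  + 2 · |-2 -4; 1 3| = 2·(-6 − (-4)) = -4
Sum: (35) + (-48) + (-4) = -17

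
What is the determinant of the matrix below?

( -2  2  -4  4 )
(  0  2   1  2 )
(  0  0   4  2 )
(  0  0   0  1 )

-16

The matrix is upper triangular, so the determinant is the product of the diagonal entries:
det = (-2) · (2) · (4) · (1) = -16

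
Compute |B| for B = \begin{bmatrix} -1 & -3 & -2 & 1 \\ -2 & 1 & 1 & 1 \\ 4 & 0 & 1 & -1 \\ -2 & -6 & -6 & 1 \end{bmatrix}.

-7

Expand along row 3 (it has 1 zero):
  + (4) · M_31   where M_31 = det([-3 -2 1; 1 1 1; -6 -6 1]) = -7
  + (1) · M_33   where M_33 = det([-1 -3 1; -2 1 1; -2 -6 1]) = 7
  − (-1) · M_34   where M_34 = det([-1 -3 -2; -2 1 1; -2 -6 -6]) = 14
det = (+1)·(4)·(-7) + (+1)·(1)·(7) + (-1)·(-1)·(14) = -7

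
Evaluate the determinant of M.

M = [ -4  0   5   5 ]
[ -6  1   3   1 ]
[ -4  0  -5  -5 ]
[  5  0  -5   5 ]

det(M) = 400

Expand along column 2 (it has 3 zeros):
  + (1) · M_22   where M_22 = det([-4 5 5; -4 -5 -5; 5 -5 5]) = 400
det = (+1)·(1)·(400) = 400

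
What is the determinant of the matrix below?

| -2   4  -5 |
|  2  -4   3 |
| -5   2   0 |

Expand along column 3:
  + (-5) · |2 -4; -5 2| = (-5)·(4 − 20) = 80
  − 3 · |-2 4; -5 2| = −3·(-4 − (-20)) = -48
Sum: (80) + (-48) = 32

32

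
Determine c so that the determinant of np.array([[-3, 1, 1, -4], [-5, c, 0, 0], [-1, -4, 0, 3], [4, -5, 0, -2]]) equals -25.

Expanding along the column containing c, det(B) is linear in c: det(B) = (10)·c + (-115).
Set (10)·c + (-115) = -25  ⇒  (10)·c = 90  ⇒  c = 9.

c = 9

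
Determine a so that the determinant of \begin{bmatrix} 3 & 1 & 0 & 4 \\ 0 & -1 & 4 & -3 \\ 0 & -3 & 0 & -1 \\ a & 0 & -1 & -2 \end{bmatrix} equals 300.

Expanding along the row containing a, det(A) is linear in a: det(A) = (-44)·a + (-96).
Set (-44)·a + (-96) = 300  ⇒  (-44)·a = 396  ⇒  a = -9.

a = -9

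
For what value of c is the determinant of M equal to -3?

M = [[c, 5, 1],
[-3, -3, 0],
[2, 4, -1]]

Expanding along the row containing c, det(M) is linear in c: det(M) = (3)·c + (-21).
Set (3)·c + (-21) = -3  ⇒  (3)·c = 18  ⇒  c = 6.

c = 6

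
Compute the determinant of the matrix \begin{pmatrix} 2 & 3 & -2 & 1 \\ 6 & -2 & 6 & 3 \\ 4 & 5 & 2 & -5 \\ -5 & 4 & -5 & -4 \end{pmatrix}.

Expand along row 1:
  + (2) · M_11   where M_11 = det([-2 6 3; 5 2 -5; 4 -5 -4]) = -33
  − (3) · M_12   where M_12 = det([6 6 3; 4 2 -5; -5 -5 -4]) = 18
  + (-2) · M_13   where M_13 = det([6 -2 3; 4 5 -5; -5 4 -4]) = 41
  − (1) · M_14   where M_14 = det([6 -2 6; 4 5 2; -5 4 -5]) = 28
det = (+1)·(2)·(-33) + (-1)·(3)·(18) + (+1)·(-2)·(41) + (-1)·(1)·(28) = -230

-230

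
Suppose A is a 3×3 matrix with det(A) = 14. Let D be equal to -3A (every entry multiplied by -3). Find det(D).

|D| = -378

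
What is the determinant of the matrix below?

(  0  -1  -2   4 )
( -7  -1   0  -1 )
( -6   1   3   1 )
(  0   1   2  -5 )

-5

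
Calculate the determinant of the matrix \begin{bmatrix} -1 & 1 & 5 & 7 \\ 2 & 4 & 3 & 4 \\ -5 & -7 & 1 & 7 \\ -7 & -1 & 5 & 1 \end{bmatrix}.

Expand along row 1:
  + (-1) · M_11   where M_11 = det([4 3 4; -7 1 7; -1 5 1]) = -272
  − (1) · M_12   where M_12 = det([2 3 4; -5 1 7; -7 5 1]) = -272
  + (5) · M_13   where M_13 = det([2 4 4; -5 -7 7; -7 -1 1]) = -352
  − (7) · M_14   where M_14 = det([2 4 3; -5 -7 1; -7 -1 5]) = -128
det = (+1)·(-1)·(-272) + (-1)·(1)·(-272) + (+1)·(5)·(-352) + (-1)·(7)·(-128) = -320

-320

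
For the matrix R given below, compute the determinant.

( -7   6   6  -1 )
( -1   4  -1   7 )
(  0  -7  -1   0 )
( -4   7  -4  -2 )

Expand along row 3 (it has 2 zeros):
  − (-7) · M_32   where M_32 = det([-7 6 -1; -1 -1 7; -4 -4 -2]) = -390
  + (-1) · M_33   where M_33 = det([-7 6 -1; -1 4 7; -4 7 -2]) = 210
det = (-1)·(-7)·(-390) + (+1)·(-1)·(210) = -2940

det(R) = -2940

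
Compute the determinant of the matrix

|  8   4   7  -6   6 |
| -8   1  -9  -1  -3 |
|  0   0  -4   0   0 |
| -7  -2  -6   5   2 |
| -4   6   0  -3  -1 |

Expand along row 3 (it has 4 zeros):
  + (-4) · M_33   where M_33 = det([8 4 -6 6; -8 1 -1 -3; -7 -2 5 2; -4 6 -3 -1]) = -1528
det = (+1)·(-4)·(-1528) = 6112

The determinant is 6112.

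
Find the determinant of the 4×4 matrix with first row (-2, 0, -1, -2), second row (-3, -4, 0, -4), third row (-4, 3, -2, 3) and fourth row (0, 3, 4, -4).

The determinant is -299.

Expand along row 1 (it has 1 zero):
  + (-2) · M_11   where M_11 = det([-4 0 -4; 3 -2 3; 3 4 -4]) = -56
  + (-1) · M_13   where M_13 = det([-3 -4 -4; -4 3 3; 0 3 -4]) = 175
  − (-2) · M_14   where M_14 = det([-3 -4 0; -4 3 -2; 0 3 4]) = -118
det = (+1)·(-2)·(-56) + (+1)·(-1)·(175) + (-1)·(-2)·(-118) = -299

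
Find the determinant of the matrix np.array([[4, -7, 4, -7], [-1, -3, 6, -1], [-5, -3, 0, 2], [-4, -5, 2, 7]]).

The determinant is 1614.

Expand along row 3 (it has 1 zero):
  + (-5) · M_31   where M_31 = det([-7 4 -7; -3 6 -1; -5 2 7]) = -372
  − (-3) · M_32   where M_32 = det([4 4 -7; -1 6 -1; -4 2 7]) = 66
  − (2) · M_34   where M_34 = det([4 -7 4; -1 -3 6; -4 -5 2]) = 222
det = (+1)·(-5)·(-372) + (-1)·(-3)·(66) + (-1)·(2)·(222) = 1614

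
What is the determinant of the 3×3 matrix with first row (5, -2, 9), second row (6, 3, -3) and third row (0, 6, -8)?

The determinant is 198.

Expand along column 1:
  + 5 · |3 -3; 6 -8| = 5·(-24 − (-18)) = -30
  − 6 · |-2 9; 6 -8| = −6·(16 − 54) = 228
Sum: (-30) + (228) = 198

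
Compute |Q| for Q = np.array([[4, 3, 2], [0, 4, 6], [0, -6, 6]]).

Expand along column 1:
  + 4 · |4 6; -6 6| = 4·(24 − (-36)) = 240

The determinant is 240.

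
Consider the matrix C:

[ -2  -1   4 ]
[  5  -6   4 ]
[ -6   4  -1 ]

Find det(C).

det(C) = -25

Expand along column 1:
  + (-2) · |-6 4; 4 -1| = (-2)·(6 − 16) = 20
  − 5 · |-1 4; 4 -1| = −5·(1 − 16) = 75
  + (-6) · |-1 4; -6 4| = (-6)·(-4 − (-24)) = -120
Sum: (20) + (75) + (-120) = -25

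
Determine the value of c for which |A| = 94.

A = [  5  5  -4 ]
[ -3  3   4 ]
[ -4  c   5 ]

Expanding along the row containing c, det(A) is linear in c: det(A) = (-8)·c + (22).
Set (-8)·c + (22) = 94  ⇒  (-8)·c = 72  ⇒  c = -9.

c = -9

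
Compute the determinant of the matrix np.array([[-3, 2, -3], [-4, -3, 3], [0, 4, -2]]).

Expand along column 1:
  + (-3) · |-3 3; 4 -2| = (-3)·(6 − 12) = 18
  − (-4) · |2 -3; 4 -2| = −(-4)·(-4 − (-12)) = 32
Sum: (18) + (32) = 50

50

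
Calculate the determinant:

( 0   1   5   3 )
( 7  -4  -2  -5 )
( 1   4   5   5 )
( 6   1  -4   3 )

The determinant is 630.

Expand along row 1 (it has 1 zero):
  − (1) · M_12   where M_12 = det([7 -2 -5; 1 5 5; 6 -4 3]) = 361
  + (5) · M_13   where M_13 = det([7 -4 -5; 1 4 5; 6 1 3]) = 56
  − (3) · M_14   where M_14 = det([7 -4 -2; 1 4 5; 6 1 -4]) = -237
det = (-1)·(1)·(361) + (+1)·(5)·(56) + (-1)·(3)·(-237) = 630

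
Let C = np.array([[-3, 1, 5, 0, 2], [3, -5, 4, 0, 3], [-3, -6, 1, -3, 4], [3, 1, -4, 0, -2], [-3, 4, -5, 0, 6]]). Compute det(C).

1827

Expand along column 4 (it has 4 zeros):
  − (-3) · M_34   where M_34 = det([-3 1 5 2; 3 -5 4 3; 3 1 -4 -2; -3 4 -5 6]) = 609
det = (-1)·(-3)·(609) = 1827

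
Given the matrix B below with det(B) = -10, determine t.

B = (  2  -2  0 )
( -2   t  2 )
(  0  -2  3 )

t = -1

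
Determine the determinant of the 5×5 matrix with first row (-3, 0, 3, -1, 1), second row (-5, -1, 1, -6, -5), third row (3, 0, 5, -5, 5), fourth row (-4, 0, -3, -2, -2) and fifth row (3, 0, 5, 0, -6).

1332

Expand along column 2 (it has 4 zeros):
  + (-1) · M_22   where M_22 = det([-3 3 -1 1; 3 5 -5 5; -4 -3 -2 -2; 3 5 0 -6]) = -1332
det = (+1)·(-1)·(-1332) = 1332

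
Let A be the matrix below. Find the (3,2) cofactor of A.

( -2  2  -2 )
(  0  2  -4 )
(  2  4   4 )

-8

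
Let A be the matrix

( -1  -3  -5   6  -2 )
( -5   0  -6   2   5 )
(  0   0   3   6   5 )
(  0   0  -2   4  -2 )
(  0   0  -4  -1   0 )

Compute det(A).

-1980

A is block upper-triangular with a 2×2 block and a 3×3 block on the diagonal, so its determinant equals the product of the determinants of the diagonal blocks.
det of the 2×2 block = -15
det of the 3×3 block = 132
det = (-15)·(132) = -1980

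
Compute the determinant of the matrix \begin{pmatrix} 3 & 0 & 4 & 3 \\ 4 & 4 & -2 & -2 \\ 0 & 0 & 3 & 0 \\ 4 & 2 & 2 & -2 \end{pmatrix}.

-108

Expand along row 3 (it has 3 zeros):
  + (3) · M_33   where M_33 = det([3 0 3; 4 4 -2; 4 2 -2]) = -36
det = (+1)·(3)·(-36) = -108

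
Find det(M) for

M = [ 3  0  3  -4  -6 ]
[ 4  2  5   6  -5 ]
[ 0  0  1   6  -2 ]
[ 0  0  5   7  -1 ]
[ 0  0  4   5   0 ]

M is block upper-triangular with a 2×2 block and a 3×3 block on the diagonal, so its determinant equals the product of the determinants of the diagonal blocks.
det of the 2×2 block = 6
det of the 3×3 block = -13
det = (6)·(-13) = -78

|M| = -78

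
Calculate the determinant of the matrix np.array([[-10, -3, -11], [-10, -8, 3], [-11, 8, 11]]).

Expand along column 1:
  + (-10) · |-8 3; 8 11| = (-10)·(-88 − 24) = 1120
  − (-10) · |-3 -11; 8 11| = −(-10)·(-33 − (-88)) = 550
  + (-11) · |-3 -11; -8 3| = (-11)·(-9 − 88) = 1067
Sum: (1120) + (550) + (1067) = 2737

2737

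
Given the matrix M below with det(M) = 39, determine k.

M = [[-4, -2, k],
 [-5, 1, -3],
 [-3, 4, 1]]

Expanding along the column containing k, det(M) is linear in k: det(M) = (-17)·k + (-80).
Set (-17)·k + (-80) = 39  ⇒  (-17)·k = 119  ⇒  k = -7.

k = -7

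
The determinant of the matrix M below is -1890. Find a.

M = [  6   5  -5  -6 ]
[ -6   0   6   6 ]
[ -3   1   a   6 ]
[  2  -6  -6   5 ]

Expanding along the row containing a, det(M) is linear in a: det(M) = (210)·a + (-420).
Set (210)·a + (-420) = -1890  ⇒  (210)·a = -1470  ⇒  a = -7.

a = -7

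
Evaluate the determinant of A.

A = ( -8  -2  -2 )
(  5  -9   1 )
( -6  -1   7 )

Expand along column 1:
  + (-8) · |-9 1; -1 7| = (-8)·(-63 − (-1)) = 496
  − 5 · |-2 -2; -1 7| = −5·(-14 − 2) = 80
  + (-6) · |-2 -2; -9 1| = (-6)·(-2 − 18) = 120
Sum: (496) + (80) + (120) = 696

The determinant is 696.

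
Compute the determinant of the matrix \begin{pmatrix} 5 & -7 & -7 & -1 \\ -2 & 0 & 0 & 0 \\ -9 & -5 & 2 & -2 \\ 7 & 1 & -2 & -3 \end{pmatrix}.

The determinant is 362.

Expand along row 2 (it has 3 zeros):
  − (-2) · M_21   where M_21 = det([-7 -7 -1; -5 2 -2; 1 -2 -3]) = 181
det = (-1)·(-2)·(181) = 362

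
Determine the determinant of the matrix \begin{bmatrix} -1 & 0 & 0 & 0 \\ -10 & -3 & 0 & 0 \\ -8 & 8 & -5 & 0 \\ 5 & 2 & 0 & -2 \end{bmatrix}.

30

The matrix is lower triangular, so the determinant is the product of the diagonal entries:
det = (-1) · (-3) · (-5) · (-2) = 30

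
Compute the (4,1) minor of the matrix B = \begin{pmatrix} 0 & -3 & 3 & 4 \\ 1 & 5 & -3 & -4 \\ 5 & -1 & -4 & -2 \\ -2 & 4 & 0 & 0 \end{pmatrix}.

-20

Delete row 4 and column 1; the remaining 3×3 submatrix is [-3 3 4; 5 -3 -4; -1 -4 -2].
Its determinant is -20.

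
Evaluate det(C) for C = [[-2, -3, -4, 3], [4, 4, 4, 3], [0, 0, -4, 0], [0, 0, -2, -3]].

det(C) = 48

C is block upper-triangular with a 2×2 block and a 2×2 block on the diagonal, so its determinant equals the product of the determinants of the diagonal blocks.
det of the 2×2 block = 4
det of the 2×2 block = 12
det = (4)·(12) = 48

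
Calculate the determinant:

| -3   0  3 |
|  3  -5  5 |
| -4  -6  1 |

-189

Expand along row 1:
  + (-3) · |-5 5; -6 1| = (-3)·(-5 − (-30)) = -75
  + 3 · |3 -5; -4 -6| = 3·(-18 − 20) = -114
Sum: (-75) + (-114) = -189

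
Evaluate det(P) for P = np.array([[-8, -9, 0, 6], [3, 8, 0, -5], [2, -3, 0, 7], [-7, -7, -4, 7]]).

-796

Expand along column 3 (it has 3 zeros):
  − (-4) · M_43   where M_43 = det([-8 -9 6; 3 8 -5; 2 -3 7]) = -199
det = (-1)·(-4)·(-199) = -796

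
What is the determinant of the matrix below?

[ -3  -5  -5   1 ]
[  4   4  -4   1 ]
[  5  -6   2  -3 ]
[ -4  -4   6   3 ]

Expand along row 1:
  + (-3) · M_11   where M_11 = det([4 -4 1; -6 2 -3; -4 6 3]) = -52
  − (-5) · M_12   where M_12 = det([4 -4 1; 5 2 -3; -4 6 3]) = 146
  + (-5) · M_13   where M_13 = det([4 4 1; 5 -6 -3; -4 -4 3]) = -176
  − (1) · M_14   where M_14 = det([4 4 -4; 5 -6 2; -4 -4 6]) = -88
det = (+1)·(-3)·(-52) + (-1)·(-5)·(146) + (+1)·(-5)·(-176) + (-1)·(1)·(-88) = 1854

The determinant is 1854.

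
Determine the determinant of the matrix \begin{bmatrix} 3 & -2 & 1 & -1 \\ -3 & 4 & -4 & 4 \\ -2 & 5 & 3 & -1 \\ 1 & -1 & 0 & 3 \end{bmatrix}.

175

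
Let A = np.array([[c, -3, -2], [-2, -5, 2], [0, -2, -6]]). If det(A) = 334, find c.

9

Expanding along the column containing c, det(A) is linear in c: det(A) = (34)·c + (28).
Set (34)·c + (28) = 334  ⇒  (34)·c = 306  ⇒  c = 9.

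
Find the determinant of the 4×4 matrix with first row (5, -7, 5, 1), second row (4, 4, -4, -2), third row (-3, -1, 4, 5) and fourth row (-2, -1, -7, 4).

Expand along row 1:
  + (5) · M_11   where M_11 = det([4 -4 -2; -1 4 5; -1 -7 4]) = 186
  − (-7) · M_12   where M_12 = det([4 -4 -2; -3 4 5; -2 -7 4]) = 138
  + (5) · M_13   where M_13 = det([4 4 -2; -3 -1 5; -2 -1 4]) = 10
  − (1) · M_14   where M_14 = det([4 4 -4; -3 -1 4; -2 -1 -7]) = -76
det = (+1)·(5)·(186) + (-1)·(-7)·(138) + (+1)·(5)·(10) + (-1)·(1)·(-76) = 2022

2022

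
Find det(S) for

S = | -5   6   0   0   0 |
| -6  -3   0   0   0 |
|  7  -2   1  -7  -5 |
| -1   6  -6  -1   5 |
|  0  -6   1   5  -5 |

15300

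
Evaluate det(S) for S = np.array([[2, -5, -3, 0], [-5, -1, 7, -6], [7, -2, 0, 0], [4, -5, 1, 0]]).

-672

Expand along column 4 (it has 3 zeros):
  + (-6) · M_24   where M_24 = det([2 -5 -3; 7 -2 0; 4 -5 1]) = 112
det = (+1)·(-6)·(112) = -672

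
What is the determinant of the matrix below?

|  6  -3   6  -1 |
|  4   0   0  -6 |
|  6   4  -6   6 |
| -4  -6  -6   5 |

The determinant is 5136.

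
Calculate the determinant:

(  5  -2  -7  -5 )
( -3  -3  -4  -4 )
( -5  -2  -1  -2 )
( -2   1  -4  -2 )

33

Expand along row 1:
  + (5) · M_11   where M_11 = det([-3 -4 -4; -2 -1 -2; 1 -4 -2]) = 6
  − (-2) · M_12   where M_12 = det([-3 -4 -4; -5 -1 -2; -2 -4 -2]) = -30
  + (-7) · M_13   where M_13 = det([-3 -3 -4; -5 -2 -2; -2 1 -2]) = 36
  − (-5) · M_14   where M_14 = det([-3 -3 -4; -5 -2 -1; -2 1 -4]) = 63
det = (+1)·(5)·(6) + (-1)·(-2)·(-30) + (+1)·(-7)·(36) + (-1)·(-5)·(63) = 33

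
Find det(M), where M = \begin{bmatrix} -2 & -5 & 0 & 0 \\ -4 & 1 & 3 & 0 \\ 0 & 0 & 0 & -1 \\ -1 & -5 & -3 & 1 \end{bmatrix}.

51

Expand along row 3 (it has 3 zeros):
  − (-1) · M_34   where M_34 = det([-2 -5 0; -4 1 3; -1 -5 -3]) = 51
det = (-1)·(-1)·(51) = 51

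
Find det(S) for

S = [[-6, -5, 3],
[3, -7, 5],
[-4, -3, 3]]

|S| = 70

Expand along column 1:
  + (-6) · |-7 5; -3 3| = (-6)·(-21 − (-15)) = 36
  − 3 · |-5 3; -3 3| = −3·(-15 − (-9)) = 18
  + (-4) · |-5 3; -7 5| = (-4)·(-25 − (-21)) = 16
Sum: (36) + (18) + (16) = 70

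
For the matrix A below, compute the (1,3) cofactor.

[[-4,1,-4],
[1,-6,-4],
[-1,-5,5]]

Delete row 1 and column 3; the remaining 2×2 submatrix is [1 -6; -1 -5].
Its determinant is 1·(-5) − (-6)·(-1) = -11.
The cofactor carries sign (−1)^(1+3) = +1, so C_{1,3} = +(-11) = -11.

-11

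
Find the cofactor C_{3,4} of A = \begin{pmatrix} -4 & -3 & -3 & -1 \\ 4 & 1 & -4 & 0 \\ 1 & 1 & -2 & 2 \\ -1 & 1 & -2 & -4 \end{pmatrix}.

Delete row 3 and column 4; the remaining 3×3 submatrix is [-4 -3 -3; 4 1 -4; -1 1 -2].
Its determinant is -59.
The cofactor carries sign (−1)^(3+4) = −1, so C_{3,4} = −(-59) = 59.

59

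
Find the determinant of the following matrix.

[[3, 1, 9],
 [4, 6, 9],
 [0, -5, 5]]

The determinant is 25.

Expand along column 1:
  + 3 · |6 9; -5 5| = 3·(30 − (-45)) = 225
  − 4 · |1 9; -5 5| = −4·(5 − (-45)) = -200
Sum: (225) + (-200) = 25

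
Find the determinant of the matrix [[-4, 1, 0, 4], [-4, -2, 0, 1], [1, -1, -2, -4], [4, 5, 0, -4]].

Expand along column 3 (it has 3 zeros):
  + (-2) · M_33   where M_33 = det([-4 1 4; -4 -2 1; 4 5 -4]) = -72
det = (+1)·(-2)·(-72) = 144

144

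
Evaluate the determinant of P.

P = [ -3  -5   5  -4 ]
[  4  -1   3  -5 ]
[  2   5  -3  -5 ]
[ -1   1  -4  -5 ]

Expand along row 1:
  + (-3) · M_11   where M_11 = det([-1 3 -5; 5 -3 -5; 1 -4 -5]) = 150
  − (-5) · M_12   where M_12 = det([4 3 -5; 2 -3 -5; -1 -4 -5]) = 80
  + (5) · M_13   where M_13 = det([4 -1 -5; 2 5 -5; -1 1 -5]) = -130
  − (-4) · M_14   where M_14 = det([4 -1 3; 2 5 -3; -1 1 -4]) = -58
det = (+1)·(-3)·(150) + (-1)·(-5)·(80) + (+1)·(5)·(-130) + (-1)·(-4)·(-58) = -932

-932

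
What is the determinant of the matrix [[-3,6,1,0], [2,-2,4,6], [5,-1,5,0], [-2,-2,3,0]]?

-1098

Expand along column 4 (it has 3 zeros):
  + (6) · M_24   where M_24 = det([-3 6 1; 5 -1 5; -2 -2 3]) = -183
det = (+1)·(6)·(-183) = -1098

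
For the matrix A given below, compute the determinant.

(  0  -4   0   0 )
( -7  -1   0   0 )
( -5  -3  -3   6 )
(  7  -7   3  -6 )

det(A) = 0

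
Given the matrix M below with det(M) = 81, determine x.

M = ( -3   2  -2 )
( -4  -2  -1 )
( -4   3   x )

Expanding along the column containing x, det(M) is linear in x: det(M) = (14)·x + (39).
Set (14)·x + (39) = 81  ⇒  (14)·x = 42  ⇒  x = 3.

3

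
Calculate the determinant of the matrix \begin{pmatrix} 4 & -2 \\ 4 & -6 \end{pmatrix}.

det = 4·(-6) − (-2)·4 = -24 − (-8) = -16

The determinant is -16.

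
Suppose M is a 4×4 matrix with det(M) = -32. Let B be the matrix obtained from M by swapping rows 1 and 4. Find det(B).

32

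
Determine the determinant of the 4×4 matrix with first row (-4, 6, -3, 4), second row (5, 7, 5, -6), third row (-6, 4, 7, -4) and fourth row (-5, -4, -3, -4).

5732

Expand along row 1:
  + (-4) · M_11   where M_11 = det([7 5 -6; 4 7 -4; -4 -3 -4]) = -216
  − (6) · M_12   where M_12 = det([5 5 -6; -6 7 -4; -5 -3 -4]) = -538
  + (-3) · M_13   where M_13 = det([5 7 -6; -6 4 -4; -5 -4 -4]) = -452
  − (4) · M_14   where M_14 = det([5 7 5; -6 4 7; -5 -4 -3]) = -71
det = (+1)·(-4)·(-216) + (-1)·(6)·(-538) + (+1)·(-3)·(-452) + (-1)·(4)·(-71) = 5732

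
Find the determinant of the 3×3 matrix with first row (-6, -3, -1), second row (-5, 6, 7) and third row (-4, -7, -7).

Expand along column 1:
  + (-6) · |6 7; -7 -7| = (-6)·(-42 − (-49)) = -42
  − (-5) · |-3 -1; -7 -7| = −(-5)·(21 − 7) = 70
  + (-4) · |-3 -1; 6 7| = (-4)·(-21 − (-6)) = 60
Sum: (-42) + (70) + (60) = 88

88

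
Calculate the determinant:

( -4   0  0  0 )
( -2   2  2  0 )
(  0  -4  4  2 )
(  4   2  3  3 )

Expand along row 1 (it has 3 zeros):
  + (-4) · M_11   where M_11 = det([2 2 0; -4 4 2; 2 3 3]) = 44
det = (+1)·(-4)·(44) = -176

The determinant is -176.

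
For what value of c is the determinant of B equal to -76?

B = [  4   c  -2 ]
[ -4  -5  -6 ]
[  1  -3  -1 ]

Expanding along the column containing c, det(B) is linear in c: det(B) = (-10)·c + (-86).
Set (-10)·c + (-86) = -76  ⇒  (-10)·c = 10  ⇒  c = -1.

c = -1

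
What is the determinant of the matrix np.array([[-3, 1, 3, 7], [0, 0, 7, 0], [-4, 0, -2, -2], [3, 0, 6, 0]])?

Expand along row 2 (it has 3 zeros):
  − (7) · M_23   where M_23 = det([-3 1 7; -4 0 -2; 3 0 0]) = -6
det = (-1)·(7)·(-6) = 42

42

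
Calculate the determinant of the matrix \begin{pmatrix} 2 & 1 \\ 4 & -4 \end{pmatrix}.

det = 2·(-4) − 1·4 = -8 − 4 = -12

-12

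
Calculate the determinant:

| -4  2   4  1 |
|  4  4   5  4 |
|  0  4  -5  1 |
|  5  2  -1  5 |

Expand along row 3 (it has 1 zero):
  − (4) · M_32   where M_32 = det([-4 4 1; 4 5 4; 5 -1 5]) = -145
  + (-5) · M_33   where M_33 = det([-4 2 1; 4 4 4; 5 2 5]) = -60
  − (1) · M_34   where M_34 = det([-4 2 4; 4 4 5; 5 2 -1]) = 66
det = (-1)·(4)·(-145) + (+1)·(-5)·(-60) + (-1)·(1)·(66) = 814

814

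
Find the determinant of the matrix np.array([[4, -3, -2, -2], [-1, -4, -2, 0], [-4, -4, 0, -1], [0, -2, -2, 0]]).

The determinant is 34.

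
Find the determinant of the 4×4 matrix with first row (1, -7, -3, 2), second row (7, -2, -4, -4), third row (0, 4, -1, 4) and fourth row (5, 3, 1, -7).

Expand along row 3 (it has 1 zero):
  − (4) · M_32   where M_32 = det([1 -3 2; 7 -4 -4; 5 1 -7]) = -1
  + (-1) · M_33   where M_33 = det([1 -7 2; 7 -2 -4; 5 3 -7]) = -115
  − (4) · M_34   where M_34 = det([1 -7 -3; 7 -2 -4; 5 3 1]) = 106
det = (-1)·(4)·(-1) + (+1)·(-1)·(-115) + (-1)·(4)·(106) = -305

The determinant is -305.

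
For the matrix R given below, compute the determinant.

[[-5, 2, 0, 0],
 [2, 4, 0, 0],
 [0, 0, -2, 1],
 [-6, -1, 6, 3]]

R is block lower-triangular with a 2×2 block and a 2×2 block on the diagonal, so its determinant equals the product of the determinants of the diagonal blocks.
det of the 2×2 block = -24
det of the 2×2 block = -12
det = (-24)·(-12) = 288

|R| = 288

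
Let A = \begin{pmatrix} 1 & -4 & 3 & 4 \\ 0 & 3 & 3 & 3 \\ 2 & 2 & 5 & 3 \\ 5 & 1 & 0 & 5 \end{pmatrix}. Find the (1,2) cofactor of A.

Delete row 1 and column 2; the remaining 3×3 submatrix is [0 3 3; 2 5 3; 5 0 5].
Its determinant is -60.
The cofactor carries sign (−1)^(1+2) = −1, so C_{1,2} = −(-60) = 60.

60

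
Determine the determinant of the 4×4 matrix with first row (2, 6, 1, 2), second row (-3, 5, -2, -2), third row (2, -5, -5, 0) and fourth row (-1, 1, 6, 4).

Expand along row 3 (it has 1 zero):
  + (2) · M_31   where M_31 = det([6 1 2; 5 -2 -2; 1 6 4]) = 66
  − (-5) · M_32   where M_32 = det([2 1 2; -3 -2 -2; -1 6 4]) = -18
  + (-5) · M_33   where M_33 = det([2 6 2; -3 5 -2; -1 1 4]) = 132
det = (+1)·(2)·(66) + (-1)·(-5)·(-18) + (+1)·(-5)·(132) = -618

-618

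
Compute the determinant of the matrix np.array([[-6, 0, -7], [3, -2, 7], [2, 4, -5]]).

Expand along row 1:
  + (-6) · |-2 7; 4 -5| = (-6)·(10 − 28) = 108
  + (-7) · |3 -2; 2 4| = (-7)·(12 − (-4)) = -112
Sum: (108) + (-112) = -4

-4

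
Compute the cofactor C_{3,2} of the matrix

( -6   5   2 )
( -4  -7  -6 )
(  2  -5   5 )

-44

Delete row 3 and column 2; the remaining 2×2 submatrix is [-6 2; -4 -6].
Its determinant is (-6)·(-6) − 2·(-4) = 44.
The cofactor carries sign (−1)^(3+2) = −1, so C_{3,2} = −(44) = -44.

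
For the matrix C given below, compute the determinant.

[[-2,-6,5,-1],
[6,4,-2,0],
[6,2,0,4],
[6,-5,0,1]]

Expand along column 3 (it has 2 zeros):
  + (5) · M_13   where M_13 = det([6 4 0; 6 2 4; 6 -5 1]) = 204
  − (-2) · M_23   where M_23 = det([-2 -6 -1; 6 2 4; 6 -5 1]) = -110
det = (+1)·(5)·(204) + (-1)·(-2)·(-110) = 800

800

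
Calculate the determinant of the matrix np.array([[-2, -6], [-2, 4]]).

The determinant is -20.

det = (-2)·4 − (-6)·(-2) = -8 − 12 = -20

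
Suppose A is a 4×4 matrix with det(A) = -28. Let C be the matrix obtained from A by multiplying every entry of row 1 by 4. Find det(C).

det(C) = -112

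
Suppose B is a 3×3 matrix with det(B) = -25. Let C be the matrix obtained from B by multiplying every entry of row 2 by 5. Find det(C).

Scaling one row by 5 multiplies the determinant by 5.
det(C) = (5)·(-25) = -125

-125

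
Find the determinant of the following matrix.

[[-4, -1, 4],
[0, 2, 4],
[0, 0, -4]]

The matrix is upper triangular, so the determinant is the product of the diagonal entries:
det = (-4) · (2) · (-4) = 32

32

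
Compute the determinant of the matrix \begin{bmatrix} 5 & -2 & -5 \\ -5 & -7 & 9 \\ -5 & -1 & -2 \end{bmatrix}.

375

Expand along row 1:
  + 5 · |-7 9; -1 -2| = 5·(14 − (-9)) = 115
  − (-2) · |-5 9; -5 -2| = −(-2)·(10 − (-45)) = 110
  + (-5) · |-5 -7; -5 -1| = (-5)·(5 − 35) = 150
Sum: (115) + (110) + (150) = 375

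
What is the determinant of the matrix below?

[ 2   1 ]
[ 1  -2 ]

-5

det = 2·(-2) − 1·1 = -4 − 1 = -5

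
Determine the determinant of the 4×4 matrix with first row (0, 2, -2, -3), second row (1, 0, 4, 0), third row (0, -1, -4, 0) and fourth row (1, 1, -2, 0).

Expand along column 4 (it has 3 zeros):
  − (-3) · M_14   where M_14 = det([1 0 4; 0 -1 -4; 1 1 -2]) = 10
det = (-1)·(-3)·(10) = 30

30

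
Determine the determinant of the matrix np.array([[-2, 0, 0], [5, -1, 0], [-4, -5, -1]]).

The matrix is lower triangular, so the determinant is the product of the diagonal entries:
det = (-2) · (-1) · (-1) = -2

-2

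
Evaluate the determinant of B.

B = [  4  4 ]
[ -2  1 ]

det(B) = 12

det(B) = 4·1 − 4·(-2) = 4 − (-8) = 12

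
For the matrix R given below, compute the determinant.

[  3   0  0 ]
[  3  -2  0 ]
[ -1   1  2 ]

-12

R is lower triangular, so det(R) is the product of the diagonal entries:
det = (3) · (-2) · (2) = -12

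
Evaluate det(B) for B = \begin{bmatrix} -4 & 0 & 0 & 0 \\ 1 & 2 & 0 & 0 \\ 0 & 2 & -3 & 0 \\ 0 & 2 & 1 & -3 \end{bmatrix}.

det(B) = -72

B is lower triangular, so det(B) is the product of the diagonal entries:
det = (-4) · (2) · (-3) · (-3) = -72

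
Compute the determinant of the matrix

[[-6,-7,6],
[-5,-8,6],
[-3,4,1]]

Expand along row 1:
  + (-6) · |-8 6; 4 1| = (-6)·(-8 − 24) = 192
  − (-7) · |-5 6; -3 1| = −(-7)·(-5 − (-18)) = 91
  + 6 · |-5 -8; -3 4| = 6·(-20 − 24) = -264
Sum: (192) + (91) + (-264) = 19

19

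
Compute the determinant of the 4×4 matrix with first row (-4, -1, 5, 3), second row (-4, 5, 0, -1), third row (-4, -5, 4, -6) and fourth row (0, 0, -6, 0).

1680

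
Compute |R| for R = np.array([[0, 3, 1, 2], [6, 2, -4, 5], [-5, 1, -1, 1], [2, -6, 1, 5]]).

Expand along row 1 (it has 1 zero):
  − (3) · M_12   where M_12 = det([6 -4 5; -5 -1 1; 2 1 5]) = -159
  + (1) · M_13   where M_13 = det([6 2 5; -5 1 1; 2 -6 5]) = 260
  − (2) · M_14   where M_14 = det([6 2 -4; -5 1 -1; 2 -6 1]) = -136
det = (-1)·(3)·(-159) + (+1)·(1)·(260) + (-1)·(2)·(-136) = 1009

|R| = 1009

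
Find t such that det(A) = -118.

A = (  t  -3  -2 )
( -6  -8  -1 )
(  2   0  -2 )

Expanding along the row containing t, det(A) is linear in t: det(A) = (16)·t + (10).
Set (16)·t + (10) = -118  ⇒  (16)·t = -128  ⇒  t = -8.

t = -8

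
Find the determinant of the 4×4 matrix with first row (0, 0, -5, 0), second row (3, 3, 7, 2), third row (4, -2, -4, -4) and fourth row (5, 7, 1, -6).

Expand along row 1 (it has 3 zeros):
  + (-5) · M_13   where M_13 = det([3 3 2; 4 -2 -4; 5 7 -6]) = 208
det = (+1)·(-5)·(208) = -1040

-1040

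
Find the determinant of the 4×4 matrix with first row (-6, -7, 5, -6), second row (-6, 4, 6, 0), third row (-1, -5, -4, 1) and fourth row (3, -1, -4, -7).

-2528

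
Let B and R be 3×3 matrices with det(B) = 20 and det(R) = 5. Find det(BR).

det(BR) = det(B)·det(R) = (20)·(5) = 100

The determinant is 100.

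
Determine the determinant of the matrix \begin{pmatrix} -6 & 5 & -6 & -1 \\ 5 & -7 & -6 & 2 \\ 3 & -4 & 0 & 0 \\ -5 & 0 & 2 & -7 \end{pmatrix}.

Expand along row 3 (it has 2 zeros):
  + (3) · M_31   where M_31 = det([5 -6 -1; -7 -6 2; 0 2 -7]) = 498
  − (-4) · M_32   where M_32 = det([-6 -6 -1; 5 -6 2; -5 2 -7]) = -358
det = (+1)·(3)·(498) + (-1)·(-4)·(-358) = 62

62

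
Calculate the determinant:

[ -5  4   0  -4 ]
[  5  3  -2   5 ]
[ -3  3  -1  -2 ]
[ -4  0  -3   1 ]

The determinant is 92.

Expand along row 1 (it has 1 zero):
  + (-5) · M_11   where M_11 = det([3 -2 5; 3 -1 -2; 0 -3 1]) = -60
  − (4) · M_12   where M_12 = det([5 -2 5; -3 -1 -2; -4 -3 1]) = -32
  − (-4) · M_14   where M_14 = det([5 3 -2; -3 3 -1; -4 0 -3]) = -84
det = (+1)·(-5)·(-60) + (-1)·(4)·(-32) + (-1)·(-4)·(-84) = 92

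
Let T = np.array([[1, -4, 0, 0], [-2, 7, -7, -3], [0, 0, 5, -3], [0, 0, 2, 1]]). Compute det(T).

T is block upper-triangular with a 2×2 block and a 2×2 block on the diagonal, so its determinant equals the product of the determinants of the diagonal blocks.
det of the 2×2 block = -1
det of the 2×2 block = 11
det = (-1)·(11) = -11

The determinant is -11.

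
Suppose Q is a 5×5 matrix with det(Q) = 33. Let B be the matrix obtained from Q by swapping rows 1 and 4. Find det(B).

-33

Swapping two rows multiplies the determinant by −1.
det(B) = (-1)·(33) = -33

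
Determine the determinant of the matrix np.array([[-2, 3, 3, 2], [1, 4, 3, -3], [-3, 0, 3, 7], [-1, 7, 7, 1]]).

Expand along row 3 (it has 1 zero):
  + (-3) · M_31   where M_31 = det([3 3 2; 4 3 -3; 7 7 1]) = 11
  + (3) · M_33   where M_33 = det([-2 3 2; 1 4 -3; -1 7 1]) = -22
  − (7) · M_34   where M_34 = det([-2 3 3; 1 4 3; -1 7 7]) = -11
det = (+1)·(-3)·(11) + (+1)·(3)·(-22) + (-1)·(7)·(-11) = -22

-22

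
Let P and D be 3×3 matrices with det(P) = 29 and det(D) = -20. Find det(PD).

The determinant is -580.

det(PD) = det(P)·det(D) = (29)·(-20) = -580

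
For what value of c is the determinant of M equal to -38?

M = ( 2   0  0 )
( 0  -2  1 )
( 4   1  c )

9

Expanding along the column containing c, det(M) is linear in c: det(M) = (-4)·c + (-2).
Set (-4)·c + (-2) = -38  ⇒  (-4)·c = -36  ⇒  c = 9.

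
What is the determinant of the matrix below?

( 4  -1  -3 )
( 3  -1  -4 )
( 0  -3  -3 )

-18

Expand along column 1:
  + 4 · |-1 -4; -3 -3| = 4·(3 − 12) = -36
  − 3 · |-1 -3; -3 -3| = −3·(3 − 9) = 18
Sum: (-36) + (18) = -18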